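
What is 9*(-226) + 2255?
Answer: 221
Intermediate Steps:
9*(-226) + 2255 = -2034 + 2255 = 221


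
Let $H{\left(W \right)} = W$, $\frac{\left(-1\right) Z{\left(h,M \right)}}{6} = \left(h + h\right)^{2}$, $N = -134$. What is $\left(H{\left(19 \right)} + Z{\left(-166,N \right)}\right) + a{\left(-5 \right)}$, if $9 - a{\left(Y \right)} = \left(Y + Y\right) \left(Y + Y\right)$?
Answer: $-661416$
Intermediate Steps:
$Z{\left(h,M \right)} = - 24 h^{2}$ ($Z{\left(h,M \right)} = - 6 \left(h + h\right)^{2} = - 6 \left(2 h\right)^{2} = - 6 \cdot 4 h^{2} = - 24 h^{2}$)
$a{\left(Y \right)} = 9 - 4 Y^{2}$ ($a{\left(Y \right)} = 9 - \left(Y + Y\right) \left(Y + Y\right) = 9 - 2 Y 2 Y = 9 - 4 Y^{2}$)
$\left(H{\left(19 \right)} + Z{\left(-166,N \right)}\right) + a{\left(-5 \right)} = \left(19 - 24 \left(-166\right)^{2}\right) + \left(9 - 4 \left(-5\right)^{2}\right) = \left(19 - 661344\right) + \left(9 - 100\right) = -661325 - 91 = -661416$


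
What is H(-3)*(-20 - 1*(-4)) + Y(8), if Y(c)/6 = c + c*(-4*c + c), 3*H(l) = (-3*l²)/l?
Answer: -1152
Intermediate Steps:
H(l) = -l (H(l) = ((-3*l²)/l)/3 = (-3*l)/3 = -l)
Y(c) = -18*c² + 6*c (Y(c) = 6*(c + c*(-4*c + c)) = 6*(c + c*(-3*c)) = 6*(c - 3*c²) = -18*c² + 6*c)
H(-3)*(-20 - 1*(-4)) + Y(8) = (-1*(-3))*(-20 - 1*(-4)) + 6*8*(1 - 3*8) = 3*(-20 + 4) + 6*8*(1 - 24) = 3*(-16) + 6*8*(-23) = -48 - 1104 = -1152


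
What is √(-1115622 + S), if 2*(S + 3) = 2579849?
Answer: √697198/2 ≈ 417.49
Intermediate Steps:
S = 2579843/2 (S = -3 + (½)*2579849 = -3 + 2579849/2 = 2579843/2 ≈ 1.2899e+6)
√(-1115622 + S) = √(-1115622 + 2579843/2) = √(348599/2) = √697198/2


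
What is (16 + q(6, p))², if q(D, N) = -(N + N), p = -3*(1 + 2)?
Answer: 1156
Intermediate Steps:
p = -9 (p = -3*3 = -9)
q(D, N) = -2*N
(16 + q(6, p))² = (16 - 2*(-9))² = (16 + 18)² = 34² = 1156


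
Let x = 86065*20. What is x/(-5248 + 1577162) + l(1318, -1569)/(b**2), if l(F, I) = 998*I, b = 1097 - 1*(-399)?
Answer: 347724135233/879492170656 ≈ 0.39537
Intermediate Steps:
b = 1496 (b = 1097 + 399 = 1496)
x = 1721300
x/(-5248 + 1577162) + l(1318, -1569)/(b**2) = 1721300/(-5248 + 1577162) + (998*(-1569))/(1496**2) = 1721300/1571914 - 1565862/2238016 = 1721300*(1/1571914) - 1565862*1/2238016 = 860650/785957 - 782931/1119008 = 347724135233/879492170656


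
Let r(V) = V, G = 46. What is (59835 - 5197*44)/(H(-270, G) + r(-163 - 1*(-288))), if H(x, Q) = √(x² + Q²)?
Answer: 21104125/59391 - 337666*√18754/59391 ≈ -423.26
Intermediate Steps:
H(x, Q) = √(Q² + x²)
(59835 - 5197*44)/(H(-270, G) + r(-163 - 1*(-288))) = (59835 - 5197*44)/(√(46² + (-270)²) + (-163 - 1*(-288))) = (59835 - 228668)/(√(2116 + 72900) + (-163 + 288)) = -168833/(√75016 + 125) = -168833/(2*√18754 + 125) = -168833/(125 + 2*√18754)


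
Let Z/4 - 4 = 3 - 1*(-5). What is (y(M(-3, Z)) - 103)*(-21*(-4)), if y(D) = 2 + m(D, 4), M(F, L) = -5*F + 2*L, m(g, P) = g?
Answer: 840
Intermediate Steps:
Z = 48 (Z = 16 + 4*(3 - 1*(-5)) = 16 + 4*(3 + 5) = 16 + 4*8 = 16 + 32 = 48)
y(D) = 2 + D
(y(M(-3, Z)) - 103)*(-21*(-4)) = ((2 + (-5*(-3) + 2*48)) - 103)*(-21*(-4)) = ((2 + (15 + 96)) - 103)*84 = ((2 + 111) - 103)*84 = (113 - 103)*84 = 10*84 = 840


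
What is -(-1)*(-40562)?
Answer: -40562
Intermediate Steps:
-(-1)*(-40562) = -1*40562 = -40562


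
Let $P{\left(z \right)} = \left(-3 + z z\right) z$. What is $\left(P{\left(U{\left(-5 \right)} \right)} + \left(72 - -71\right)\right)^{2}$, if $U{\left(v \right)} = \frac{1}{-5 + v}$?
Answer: $\frac{20534603401}{1000000} \approx 20535.0$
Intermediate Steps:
$P{\left(z \right)} = z \left(-3 + z^{2}\right)$ ($P{\left(z \right)} = \left(-3 + z^{2}\right) z = z \left(-3 + z^{2}\right)$)
$\left(P{\left(U{\left(-5 \right)} \right)} + \left(72 - -71\right)\right)^{2} = \left(\frac{-3 + \left(\frac{1}{-5 - 5}\right)^{2}}{-5 - 5} + \left(72 - -71\right)\right)^{2} = \left(\frac{-3 + \left(\frac{1}{-10}\right)^{2}}{-10} + \left(72 + 71\right)\right)^{2} = \left(- \frac{-3 + \left(- \frac{1}{10}\right)^{2}}{10} + 143\right)^{2} = \left(- \frac{-3 + \frac{1}{100}}{10} + 143\right)^{2} = \left(\left(- \frac{1}{10}\right) \left(- \frac{299}{100}\right) + 143\right)^{2} = \left(\frac{299}{1000} + 143\right)^{2} = \left(\frac{143299}{1000}\right)^{2} = \frac{20534603401}{1000000}$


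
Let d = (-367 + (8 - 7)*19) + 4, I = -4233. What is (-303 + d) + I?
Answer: -4880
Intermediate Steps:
d = -344 (d = (-367 + 1*19) + 4 = (-367 + 19) + 4 = -348 + 4 = -344)
(-303 + d) + I = (-303 - 344) - 4233 = -647 - 4233 = -4880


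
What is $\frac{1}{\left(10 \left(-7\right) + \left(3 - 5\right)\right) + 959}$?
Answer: $\frac{1}{887} \approx 0.0011274$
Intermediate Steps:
$\frac{1}{\left(10 \left(-7\right) + \left(3 - 5\right)\right) + 959} = \frac{1}{\left(-70 - 2\right) + 959} = \frac{1}{-72 + 959} = \frac{1}{887}$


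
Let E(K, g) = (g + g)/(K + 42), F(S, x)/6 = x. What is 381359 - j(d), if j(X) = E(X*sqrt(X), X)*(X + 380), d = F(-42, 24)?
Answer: 112475753/295 ≈ 3.8127e+5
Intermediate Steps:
F(S, x) = 6*x
d = 144 (d = 6*24 = 144)
E(K, g) = 2*g/(42 + K) (E(K, g) = (2*g)/(42 + K) = 2*g/(42 + K))
j(X) = 2*X*(380 + X)/(42 + X**(3/2)) (j(X) = (2*X/(42 + X*sqrt(X)))*(X + 380) = (2*X/(42 + X**(3/2)))*(380 + X) = 2*X*(380 + X)/(42 + X**(3/2)))
381359 - j(d) = 381359 - 2*144*(380 + 144)/(42 + 144**(3/2)) = 381359 - 2*144*524/(42 + 1728) = 381359 - 2*144*524/1770 = 381359 - 1*25152/295 = 381359 - 25152/295 = 112475753/295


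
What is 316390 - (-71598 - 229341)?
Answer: 617329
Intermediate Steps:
316390 - (-71598 - 229341) = 316390 - 1*(-300939) = 316390 + 300939 = 617329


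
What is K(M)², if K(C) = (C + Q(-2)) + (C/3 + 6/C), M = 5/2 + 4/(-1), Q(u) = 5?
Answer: 1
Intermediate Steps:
M = -3/2 (M = 5*(½) + 4*(-1) = 5/2 - 4 = -3/2 ≈ -1.5000)
K(C) = 5 + 6/C + 4*C/3 (K(C) = (C + 5) + (C/3 + 6/C) = (5 + C) + (C*(⅓) + 6/C) = (5 + C) + (C/3 + 6/C) = (5 + C) + (6/C + C/3) = 5 + 6/C + 4*C/3)
K(M)² = (5 + 6/(-3/2) + (4/3)*(-3/2))² = (5 + 6*(-⅔) - 2)² = (5 - 4 - 2)² = (-1)² = 1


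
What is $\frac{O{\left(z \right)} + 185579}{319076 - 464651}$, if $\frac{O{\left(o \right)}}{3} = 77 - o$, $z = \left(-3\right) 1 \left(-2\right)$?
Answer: $- \frac{185792}{145575} \approx -1.2763$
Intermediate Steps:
$z = 6$ ($z = \left(-3\right) \left(-2\right) = 6$)
$O{\left(o \right)} = 231 - 3 o$ ($O{\left(o \right)} = 3 \left(77 - o\right) = 231 - 3 o$)
$\frac{O{\left(z \right)} + 185579}{319076 - 464651} = \frac{\left(231 - 18\right) + 185579}{319076 - 464651} = \frac{\left(231 - 18\right) + 185579}{-145575} = \left(213 + 185579\right) \left(- \frac{1}{145575}\right) = 185792 \left(- \frac{1}{145575}\right) = - \frac{185792}{145575}$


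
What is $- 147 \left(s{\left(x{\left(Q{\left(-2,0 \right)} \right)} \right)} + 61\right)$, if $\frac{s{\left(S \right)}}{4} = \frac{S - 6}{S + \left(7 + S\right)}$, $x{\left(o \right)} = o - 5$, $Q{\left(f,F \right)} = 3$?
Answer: $-7399$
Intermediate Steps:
$x{\left(o \right)} = -5 + o$
$s{\left(S \right)} = \frac{4 \left(-6 + S\right)}{7 + 2 S}$ ($s{\left(S \right)} = 4 \frac{S - 6}{S + \left(7 + S\right)} = 4 \frac{-6 + S}{7 + 2 S} = \frac{4 \left(-6 + S\right)}{7 + 2 S}$)
$- 147 \left(s{\left(x{\left(Q{\left(-2,0 \right)} \right)} \right)} + 61\right) = - 147 \left(\frac{4 \left(-6 + \left(-5 + 3\right)\right)}{7 + 2 \left(-5 + 3\right)} + 61\right) = - 147 \left(\frac{4 \left(-6 - 2\right)}{7 + 2 \left(-2\right)} + 61\right) = - 147 \left(4 \frac{1}{7 - 4} \left(-8\right) + 61\right) = - 147 \left(4 \cdot \frac{1}{3} \left(-8\right) + 61\right) = - 147 \left(- \frac{32}{3} + 61\right) = \left(-147\right) \frac{151}{3} = -7399$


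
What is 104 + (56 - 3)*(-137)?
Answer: -7157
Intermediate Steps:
104 + (56 - 3)*(-137) = 104 + 53*(-137) = 104 - 7261 = -7157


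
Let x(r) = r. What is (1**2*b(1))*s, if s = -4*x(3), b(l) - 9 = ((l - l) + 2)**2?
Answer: -156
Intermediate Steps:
b(l) = 13 (b(l) = 9 + ((l - l) + 2)**2 = 9 + (0 + 2)**2 = 9 + 2**2 = 9 + 4 = 13)
s = -12 (s = -4*3 = -12)
(1**2*b(1))*s = (1**2*13)*(-12) = (1*13)*(-12) = 13*(-12) = -156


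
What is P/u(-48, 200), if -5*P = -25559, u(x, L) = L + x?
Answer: 25559/760 ≈ 33.630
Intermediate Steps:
P = 25559/5 (P = -⅕*(-25559) = 25559/5 ≈ 5111.8)
P/u(-48, 200) = 25559/(5*(200 - 48)) = (25559/5)/152 = (25559/5)*(1/152) = 25559/760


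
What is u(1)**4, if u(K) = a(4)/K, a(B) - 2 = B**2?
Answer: 104976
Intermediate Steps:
a(B) = 2 + B**2
u(K) = 18/K (u(K) = (2 + 4**2)/K = (2 + 16)/K = 18/K)
u(1)**4 = (18/1)**4 = (18*1)**4 = 18**4 = 104976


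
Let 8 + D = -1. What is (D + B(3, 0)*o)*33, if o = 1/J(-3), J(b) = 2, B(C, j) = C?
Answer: -495/2 ≈ -247.50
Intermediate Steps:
D = -9 (D = -8 - 1 = -9)
o = ½ (o = 1/2 = ½ ≈ 0.50000)
(D + B(3, 0)*o)*33 = (-9 + 3*(½))*33 = (-9 + 3/2)*33 = -15/2*33 = -495/2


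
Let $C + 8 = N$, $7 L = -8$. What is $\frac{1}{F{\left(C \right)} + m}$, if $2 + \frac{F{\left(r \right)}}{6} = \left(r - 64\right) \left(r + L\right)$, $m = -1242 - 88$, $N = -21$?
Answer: $\frac{7}{108344} \approx 6.4609 \cdot 10^{-5}$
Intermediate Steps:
$L = - \frac{8}{7}$ ($L = \frac{1}{7} \left(-8\right) = - \frac{8}{7} \approx -1.1429$)
$C = -29$ ($C = -8 - 21 = -29$)
$m = -1330$
$F{\left(r \right)} = -12 + 6 \left(-64 + r\right) \left(- \frac{8}{7} + r\right)$ ($F{\left(r \right)} = -12 + 6 \left(r - 64\right) \left(r - \frac{8}{7}\right) = -12 + 6 \left(-64 + r\right) \left(- \frac{8}{7} + r\right)$)
$\frac{1}{F{\left(C \right)} + m} = \frac{1}{\left(\frac{2988}{7} + 6 \left(-29\right)^{2} - - \frac{79344}{7}\right) - 1330} = \frac{1}{\left(\frac{2988}{7} + 6 \cdot 841 + \frac{79344}{7}\right) - 1330} = \frac{1}{\left(\frac{2988}{7} + 5046 + \frac{79344}{7}\right) - 1330} = \frac{1}{\frac{117654}{7} - 1330} = \frac{1}{\frac{108344}{7}} = \frac{7}{108344}$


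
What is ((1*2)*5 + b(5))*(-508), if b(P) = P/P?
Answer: -5588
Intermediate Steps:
b(P) = 1
((1*2)*5 + b(5))*(-508) = ((1*2)*5 + 1)*(-508) = (2*5 + 1)*(-508) = (10 + 1)*(-508) = 11*(-508) = -5588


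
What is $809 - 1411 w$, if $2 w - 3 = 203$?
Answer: $-144524$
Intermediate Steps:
$w = 103$ ($w = \frac{3}{2} + \frac{1}{2} \cdot 203 = \frac{3}{2} + \frac{203}{2} = 103$)
$809 - 1411 w = 809 - 145333 = -144524$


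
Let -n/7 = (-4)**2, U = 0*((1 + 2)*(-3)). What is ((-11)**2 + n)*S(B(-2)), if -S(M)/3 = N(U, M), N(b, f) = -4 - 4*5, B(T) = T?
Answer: 648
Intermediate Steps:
U = 0 (U = 0*(3*(-3)) = 0*(-9) = 0)
n = -112 (n = -7*(-4)**2 = -7*16 = -112)
N(b, f) = -24 (N(b, f) = -4 - 20 = -24)
S(M) = 72 (S(M) = -3*(-24) = 72)
((-11)**2 + n)*S(B(-2)) = ((-11)**2 - 112)*72 = (121 - 112)*72 = 9*72 = 648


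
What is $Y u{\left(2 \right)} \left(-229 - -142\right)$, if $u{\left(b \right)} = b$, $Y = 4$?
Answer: $-696$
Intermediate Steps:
$Y u{\left(2 \right)} \left(-229 - -142\right) = 4 \cdot 2 \left(-229 - -142\right) = 8 \left(-229 + 142\right) = 8 \left(-87\right) = -696$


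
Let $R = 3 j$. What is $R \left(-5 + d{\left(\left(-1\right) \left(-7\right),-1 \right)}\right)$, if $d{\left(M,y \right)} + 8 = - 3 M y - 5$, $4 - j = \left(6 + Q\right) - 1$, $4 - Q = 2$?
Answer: $-27$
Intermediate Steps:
$Q = 2$ ($Q = 4 - 2 = 2$)
$j = -3$ ($j = 4 - \left(\left(6 + 2\right) - 1\right) = 4 - \left(8 - 1\right) = 4 - 7 = -3$)
$R = -9$ ($R = 3 \left(-3\right) = -9$)
$d{\left(M,y \right)} = -13 - 3 M y$ ($d{\left(M,y \right)} = -8 + \left(- 3 M y - 5\right) = -8 - \left(5 + 3 M y\right) = -13 - 3 M y$)
$R \left(-5 + d{\left(\left(-1\right) \left(-7\right),-1 \right)}\right) = - 9 \left(-5 - \left(13 + 3 \left(\left(-1\right) \left(-7\right)\right) \left(-1\right)\right)\right) = - 9 \left(-5 - \left(13 + 21 \left(-1\right)\right)\right) = - 9 \left(-5 + \left(-13 + 21\right)\right) = - 9 \left(-5 + 8\right) = \left(-9\right) 3 = -27$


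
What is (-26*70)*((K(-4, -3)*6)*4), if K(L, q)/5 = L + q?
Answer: 1528800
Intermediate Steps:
K(L, q) = 5*L + 5*q (K(L, q) = 5*(L + q) = 5*L + 5*q)
(-26*70)*((K(-4, -3)*6)*4) = (-26*70)*(((5*(-4) + 5*(-3))*6)*4) = -1820*(-20 - 15)*6*4 = -1820*(-35*6)*4 = -(-382200)*4 = -1820*(-840) = 1528800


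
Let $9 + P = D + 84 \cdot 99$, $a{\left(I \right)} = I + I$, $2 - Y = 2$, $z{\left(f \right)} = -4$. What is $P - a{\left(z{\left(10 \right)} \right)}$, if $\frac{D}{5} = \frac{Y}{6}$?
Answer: $8315$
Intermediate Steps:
$Y = 0$ ($Y = 2 - 2 = 0$)
$a{\left(I \right)} = 2 I$
$D = 0$ ($D = 5 \cdot \frac{0}{6} = 5 \cdot 0 \cdot \frac{1}{6} = 5 \cdot 0 = 0$)
$P = 8307$ ($P = -9 + \left(0 + 84 \cdot 99\right) = -9 + \left(0 + 8316\right) = -9 + 8316 = 8307$)
$P - a{\left(z{\left(10 \right)} \right)} = 8307 - 2 \left(-4\right) = 8307 - -8 = 8307 + 8 = 8315$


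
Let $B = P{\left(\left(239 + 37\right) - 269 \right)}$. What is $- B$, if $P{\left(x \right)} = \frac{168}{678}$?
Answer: $- \frac{28}{113} \approx -0.24779$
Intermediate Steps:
$P{\left(x \right)} = \frac{28}{113}$ ($P{\left(x \right)} = 168 \cdot \frac{1}{678} = \frac{28}{113}$)
$B = \frac{28}{113} \approx 0.24779$
$- B = \left(-1\right) \frac{28}{113} = - \frac{28}{113}$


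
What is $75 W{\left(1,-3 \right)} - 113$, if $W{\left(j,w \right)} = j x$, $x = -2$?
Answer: $-263$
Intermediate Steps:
$W{\left(j,w \right)} = - 2 j$ ($W{\left(j,w \right)} = j \left(-2\right) = - 2 j$)
$75 W{\left(1,-3 \right)} - 113 = 75 \left(\left(-2\right) 1\right) - 113 = 75 \left(-2\right) - 113 = -150 - 113 = -263$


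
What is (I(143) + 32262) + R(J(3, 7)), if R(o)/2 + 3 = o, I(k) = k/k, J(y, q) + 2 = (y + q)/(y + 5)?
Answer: 64511/2 ≈ 32256.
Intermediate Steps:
J(y, q) = -2 + (q + y)/(5 + y) (J(y, q) = -2 + (y + q)/(y + 5) = -2 + (q + y)/(5 + y))
I(k) = 1
R(o) = -6 + 2*o
(I(143) + 32262) + R(J(3, 7)) = (1 + 32262) + (-6 + 2*((-10 + 7 - 1*3)/(5 + 3))) = 32263 + (-6 + 2*((-10 + 7 - 3)/8)) = 32263 + (-6 + 2*((⅛)*(-6))) = 32263 + (-6 + 2*(-¾)) = 32263 + (-6 - 3/2) = 32263 - 15/2 = 64511/2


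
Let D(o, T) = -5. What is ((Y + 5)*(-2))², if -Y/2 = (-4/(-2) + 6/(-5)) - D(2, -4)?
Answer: 4356/25 ≈ 174.24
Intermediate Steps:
Y = -58/5 (Y = -2*((-4/(-2) + 6/(-5)) - 1*(-5)) = -2*((-4*(-½) + 6*(-⅕)) + 5) = -2*((2 - 6/5) + 5) = -2*(⅘ + 5) = -2*29/5 = -58/5 ≈ -11.600)
((Y + 5)*(-2))² = ((-58/5 + 5)*(-2))² = (-33/5*(-2))² = (66/5)² = 4356/25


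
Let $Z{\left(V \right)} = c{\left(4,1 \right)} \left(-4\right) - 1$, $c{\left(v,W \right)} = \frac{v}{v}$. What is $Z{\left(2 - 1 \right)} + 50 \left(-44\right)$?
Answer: $-2205$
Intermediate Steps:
$c{\left(v,W \right)} = 1$
$Z{\left(V \right)} = -5$ ($Z{\left(V \right)} = 1 \left(-4\right) - 1 = -4 - 1 = -5$)
$Z{\left(2 - 1 \right)} + 50 \left(-44\right) = -5 + 50 \left(-44\right) = -5 - 2200 = -2205$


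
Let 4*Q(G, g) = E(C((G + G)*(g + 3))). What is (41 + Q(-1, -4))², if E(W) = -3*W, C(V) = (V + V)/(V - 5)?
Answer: 1764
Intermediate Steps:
C(V) = 2*V/(-5 + V) (C(V) = (2*V)/(-5 + V) = 2*V/(-5 + V))
Q(G, g) = -3*G*(3 + g)/(-5 + 2*G*(3 + g)) (Q(G, g) = (-6*(G + G)*(g + 3)/(-5 + (G + G)*(g + 3)))/4 = (-6*(2*G)*(3 + g)/(-5 + (2*G)*(3 + g)))/4 = (-6*2*G*(3 + g)/(-5 + 2*G*(3 + g)))/4 = (-12*G*(3 + g)/(-5 + 2*G*(3 + g)))/4 = -3*G*(3 + g)/(-5 + 2*G*(3 + g)))
(41 + Q(-1, -4))² = (41 - 3*(-1)*(3 - 4)/(-5 + 2*(-1)*(3 - 4)))² = (41 - 3*(-1)*(-1)/(-5 + 2*(-1)*(-1)))² = (41 - 3*(-1)*(-1)/(-5 + 2))² = (41 - 3*(-1)*(-1)/(-3))² = (41 - 3*(-1)*(-⅓)*(-1))² = (41 + 1)² = 42² = 1764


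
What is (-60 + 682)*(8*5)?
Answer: 24880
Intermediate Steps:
(-60 + 682)*(8*5) = 622*40 = 24880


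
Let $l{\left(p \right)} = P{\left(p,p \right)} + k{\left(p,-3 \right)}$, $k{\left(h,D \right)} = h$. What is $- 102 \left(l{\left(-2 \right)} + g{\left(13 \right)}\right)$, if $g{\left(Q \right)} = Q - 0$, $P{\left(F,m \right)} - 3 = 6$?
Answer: $-2040$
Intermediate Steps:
$P{\left(F,m \right)} = 9$ ($P{\left(F,m \right)} = 3 + 6 = 9$)
$g{\left(Q \right)} = Q$ ($g{\left(Q \right)} = Q + 0 = Q$)
$l{\left(p \right)} = 9 + p$
$- 102 \left(l{\left(-2 \right)} + g{\left(13 \right)}\right) = - 102 \left(\left(9 - 2\right) + 13\right) = - 102 \left(7 + 13\right) = \left(-102\right) 20 = -2040$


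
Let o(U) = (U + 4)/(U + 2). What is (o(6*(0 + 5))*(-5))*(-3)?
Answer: 255/16 ≈ 15.938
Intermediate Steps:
o(U) = (4 + U)/(2 + U)
(o(6*(0 + 5))*(-5))*(-3) = (((4 + 6*(0 + 5))/(2 + 6*(0 + 5)))*(-5))*(-3) = (((4 + 6*5)/(2 + 6*5))*(-5))*(-3) = (((4 + 30)/(2 + 30))*(-5))*(-3) = ((34/32)*(-5))*(-3) = (((1/32)*34)*(-5))*(-3) = ((17/16)*(-5))*(-3) = -85/16*(-3) = 255/16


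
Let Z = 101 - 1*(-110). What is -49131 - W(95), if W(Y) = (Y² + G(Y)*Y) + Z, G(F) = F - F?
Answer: -58367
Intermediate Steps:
G(F) = 0
Z = 211 (Z = 101 + 110 = 211)
W(Y) = 211 + Y² (W(Y) = (Y² + 0*Y) + 211 = (Y² + 0) + 211 = Y² + 211 = 211 + Y²)
-49131 - W(95) = -49131 - (211 + 95²) = -49131 - (211 + 9025) = -49131 - 1*9236 = -49131 - 9236 = -58367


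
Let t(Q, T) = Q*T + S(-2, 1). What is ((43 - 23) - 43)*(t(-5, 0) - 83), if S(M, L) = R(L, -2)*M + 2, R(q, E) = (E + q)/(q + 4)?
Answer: 9269/5 ≈ 1853.8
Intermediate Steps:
R(q, E) = (E + q)/(4 + q)
S(M, L) = 2 + M*(-2 + L)/(4 + L) (S(M, L) = ((-2 + L)/(4 + L))*M + 2 = M*(-2 + L)/(4 + L) + 2 = 2 + M*(-2 + L)/(4 + L))
t(Q, T) = 12/5 + Q*T (t(Q, T) = Q*T + (8 + 2*1 - 2*(-2 + 1))/(4 + 1) = Q*T + (8 + 2 - 2*(-1))/5 = Q*T + (8 + 2 + 2)/5 = Q*T + (⅕)*12 = Q*T + 12/5 = 12/5 + Q*T)
((43 - 23) - 43)*(t(-5, 0) - 83) = ((43 - 23) - 43)*((12/5 - 5*0) - 83) = (20 - 43)*((12/5 + 0) - 83) = -23*(12/5 - 83) = -23*(-403/5) = 9269/5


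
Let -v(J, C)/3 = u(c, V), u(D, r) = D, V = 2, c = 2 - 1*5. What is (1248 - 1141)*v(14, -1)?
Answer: 963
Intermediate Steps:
c = -3 (c = 2 - 5 = -3)
v(J, C) = 9 (v(J, C) = -3*(-3) = 9)
(1248 - 1141)*v(14, -1) = (1248 - 1141)*9 = 107*9 = 963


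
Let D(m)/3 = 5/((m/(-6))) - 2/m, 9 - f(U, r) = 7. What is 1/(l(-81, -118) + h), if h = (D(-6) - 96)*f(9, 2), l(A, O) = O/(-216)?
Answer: -108/17221 ≈ -0.0062714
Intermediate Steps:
f(U, r) = 2 (f(U, r) = 9 - 1*7 = 9 - 7 = 2)
D(m) = -96/m (D(m) = 3*(5/((m/(-6))) - 2/m) = 3*(5/((m*(-1/6))) - 2/m) = 3*(5/((-m/6)) - 2/m) = 3*(5*(-6/m) - 2/m) = 3*(-30/m - 2/m) = 3*(-32/m) = -96/m)
l(A, O) = -O/216 (l(A, O) = O*(-1/216) = -O/216)
h = -160 (h = (-96/(-6) - 96)*2 = (-96*(-1/6) - 96)*2 = (16 - 96)*2 = -80*2 = -160)
1/(l(-81, -118) + h) = 1/(-1/216*(-118) - 160) = 1/(59/108 - 160) = 1/(-17221/108) = -108/17221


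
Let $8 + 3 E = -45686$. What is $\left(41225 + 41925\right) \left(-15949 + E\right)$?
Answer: $- \frac{7777934150}{3} \approx -2.5926 \cdot 10^{9}$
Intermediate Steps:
$E = - \frac{45694}{3}$ ($E = - \frac{8}{3} + \frac{1}{3} \left(-45686\right) = - \frac{8}{3} - \frac{45686}{3} = - \frac{45694}{3} \approx -15231.0$)
$\left(41225 + 41925\right) \left(-15949 + E\right) = \left(41225 + 41925\right) \left(-15949 - \frac{45694}{3}\right) = 83150 \left(- \frac{93541}{3}\right) = - \frac{7777934150}{3}$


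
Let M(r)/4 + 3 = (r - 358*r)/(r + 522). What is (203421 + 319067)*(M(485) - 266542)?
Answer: -140608029955504/1007 ≈ -1.3963e+11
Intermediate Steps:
M(r) = -12 - 1428*r/(522 + r) (M(r) = -12 + 4*((r - 358*r)/(r + 522)) = -12 + 4*((-357*r)/(522 + r)) = -12 + 4*(-357*r/(522 + r)) = -12 - 1428*r/(522 + r))
(203421 + 319067)*(M(485) - 266542) = (203421 + 319067)*(72*(-87 - 20*485)/(522 + 485) - 266542) = 522488*(72*(-87 - 9700)/1007 - 266542) = 522488*(72*(1/1007)*(-9787) - 266542) = 522488*(-704664/1007 - 266542) = 522488*(-269112458/1007) = -140608029955504/1007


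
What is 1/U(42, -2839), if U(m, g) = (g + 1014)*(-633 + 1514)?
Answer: -1/1607825 ≈ -6.2196e-7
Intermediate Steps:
U(m, g) = 893334 + 881*g (U(m, g) = (1014 + g)*881 = 893334 + 881*g)
1/U(42, -2839) = 1/(893334 + 881*(-2839)) = 1/(893334 - 2501159) = 1/(-1607825) = -1/1607825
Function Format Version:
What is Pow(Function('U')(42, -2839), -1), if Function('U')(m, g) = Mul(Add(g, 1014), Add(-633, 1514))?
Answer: Rational(-1, 1607825) ≈ -6.2196e-7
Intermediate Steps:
Function('U')(m, g) = Add(893334, Mul(881, g)) (Function('U')(m, g) = Mul(Add(1014, g), 881) = Add(893334, Mul(881, g)))
Pow(Function('U')(42, -2839), -1) = Pow(Add(893334, Mul(881, -2839)), -1) = Pow(Add(893334, -2501159), -1) = Pow(-1607825, -1) = Rational(-1, 1607825)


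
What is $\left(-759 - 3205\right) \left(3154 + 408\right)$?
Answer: $-14119768$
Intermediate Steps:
$\left(-759 - 3205\right) \left(3154 + 408\right) = \left(-3964\right) 3562 = -14119768$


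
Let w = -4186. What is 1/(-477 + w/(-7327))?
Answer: -7327/3490793 ≈ -0.0020990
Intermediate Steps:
1/(-477 + w/(-7327)) = 1/(-477 - 4186/(-7327)) = 1/(-477 - 4186*(-1/7327)) = 1/(-477 + 4186/7327) = 1/(-3490793/7327) = -7327/3490793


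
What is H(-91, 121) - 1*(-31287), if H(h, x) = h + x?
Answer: 31317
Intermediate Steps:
H(-91, 121) - 1*(-31287) = (-91 + 121) - 1*(-31287) = 30 + 31287 = 31317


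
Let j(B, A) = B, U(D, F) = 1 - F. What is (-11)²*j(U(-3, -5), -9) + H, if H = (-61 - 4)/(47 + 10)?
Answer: 41317/57 ≈ 724.86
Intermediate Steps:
H = -65/57 ≈ -1.1404
(-11)²*j(U(-3, -5), -9) + H = (-11)²*(1 - 1*(-5)) - 65/57 = 121*(1 + 5) - 65/57 = 121*6 - 65/57 = 726 - 65/57 = 41317/57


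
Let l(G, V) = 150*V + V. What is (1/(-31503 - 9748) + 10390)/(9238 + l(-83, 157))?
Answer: 428597889/1359014195 ≈ 0.31537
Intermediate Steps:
l(G, V) = 151*V
(1/(-31503 - 9748) + 10390)/(9238 + l(-83, 157)) = (1/(-31503 - 9748) + 10390)/(9238 + 151*157) = (1/(-41251) + 10390)/(9238 + 23707) = (-1/41251 + 10390)/32945 = (428597889/41251)*(1/32945) = 428597889/1359014195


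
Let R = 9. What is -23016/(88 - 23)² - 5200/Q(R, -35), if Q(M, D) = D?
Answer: 4232888/29575 ≈ 143.12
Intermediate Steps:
-23016/(88 - 23)² - 5200/Q(R, -35) = -23016/(88 - 23)² - 5200/(-35) = -23016/(65²) - 5200*(-1/35) = -23016/4225 + 1040/7 = 4232888/29575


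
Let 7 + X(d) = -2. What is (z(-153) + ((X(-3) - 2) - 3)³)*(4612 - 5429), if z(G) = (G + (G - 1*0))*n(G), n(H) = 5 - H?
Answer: 41742164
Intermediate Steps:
X(d) = -9 (X(d) = -7 - 2 = -9)
z(G) = 2*G*(5 - G) (z(G) = (G + (G - 1*0))*(5 - G) = (G + (G + 0))*(5 - G) = (G + G)*(5 - G) = (2*G)*(5 - G) = 2*G*(5 - G))
(z(-153) + ((X(-3) - 2) - 3)³)*(4612 - 5429) = (2*(-153)*(5 - 1*(-153)) + ((-9 - 2) - 3)³)*(4612 - 5429) = (2*(-153)*(5 + 153) + (-11 - 3)³)*(-817) = (2*(-153)*158 + (-14)³)*(-817) = (-48348 - 2744)*(-817) = -51092*(-817) = 41742164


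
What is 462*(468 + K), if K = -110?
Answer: 165396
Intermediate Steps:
462*(468 + K) = 462*(468 - 110) = 462*358 = 165396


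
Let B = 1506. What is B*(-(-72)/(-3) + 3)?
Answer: -31626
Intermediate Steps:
B*(-(-72)/(-3) + 3) = 1506*(-(-72)/(-3) + 3) = 1506*(-(-72)*(-1)/3 + 3) = 1506*(-8*3 + 3) = 1506*(-24 + 3) = 1506*(-21) = -31626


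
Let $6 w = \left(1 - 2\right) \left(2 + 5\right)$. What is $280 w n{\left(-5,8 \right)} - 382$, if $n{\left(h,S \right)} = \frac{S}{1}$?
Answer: $- \frac{8986}{3} \approx -2995.3$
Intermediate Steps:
$n{\left(h,S \right)} = S$ ($n{\left(h,S \right)} = S 1 = S$)
$w = - \frac{7}{6}$ ($w = \frac{\left(1 - 2\right) \left(2 + 5\right)}{6} = \frac{\left(-1\right) 7}{6} = \frac{1}{6} \left(-7\right) = - \frac{7}{6} \approx -1.1667$)
$280 w n{\left(-5,8 \right)} - 382 = 280 \left(\left(- \frac{7}{6}\right) 8\right) - 382 = 280 \left(- \frac{28}{3}\right) - 382 = - \frac{7840}{3} - 382 = - \frac{8986}{3}$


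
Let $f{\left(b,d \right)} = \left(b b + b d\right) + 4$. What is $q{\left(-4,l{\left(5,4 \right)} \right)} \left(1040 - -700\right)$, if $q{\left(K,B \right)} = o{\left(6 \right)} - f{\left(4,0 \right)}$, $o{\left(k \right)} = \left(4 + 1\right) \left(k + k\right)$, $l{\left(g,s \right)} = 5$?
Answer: $69600$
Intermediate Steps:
$o{\left(k \right)} = 10 k$ ($o{\left(k \right)} = 5 \cdot 2 k = 10 k$)
$f{\left(b,d \right)} = 4 + b^{2} + b d$ ($f{\left(b,d \right)} = \left(b^{2} + b d\right) + 4 = 4 + b^{2} + b d$)
$q{\left(K,B \right)} = 40$ ($q{\left(K,B \right)} = 10 \cdot 6 - \left(4 + 4^{2} + 4 \cdot 0\right) = 60 - \left(4 + 16 + 0\right) = 60 - 20 = 40$)
$q{\left(-4,l{\left(5,4 \right)} \right)} \left(1040 - -700\right) = 40 \left(1040 - -700\right) = 40 \left(1040 + 700\right) = 40 \cdot 1740 = 69600$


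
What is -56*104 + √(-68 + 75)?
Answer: -5824 + √7 ≈ -5821.4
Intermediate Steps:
-56*104 + √(-68 + 75) = -5824 + √7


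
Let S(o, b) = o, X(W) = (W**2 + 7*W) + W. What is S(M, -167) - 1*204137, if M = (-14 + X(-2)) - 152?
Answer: -204315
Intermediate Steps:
X(W) = W**2 + 8*W
M = -178 (M = (-14 - 2*(8 - 2)) - 152 = (-14 - 2*6) - 152 = (-14 - 12) - 152 = -26 - 152 = -178)
S(M, -167) - 1*204137 = -178 - 1*204137 = -178 - 204137 = -204315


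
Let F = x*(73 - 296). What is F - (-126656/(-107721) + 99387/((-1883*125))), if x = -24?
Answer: 135679946578027/25354830375 ≈ 5351.3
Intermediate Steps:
F = 5352 (F = -24*(73 - 296) = -24*(-223) = 5352)
F - (-126656/(-107721) + 99387/((-1883*125))) = 5352 - (-126656/(-107721) + 99387/((-1883*125))) = 5352 - (-126656*(-1/107721) + 99387/(-235375)) = 5352 - (126656/107721 + 99387*(-1/235375)) = 5352 - (126656/107721 - 99387/235375) = 5352 - 1*19105588973/25354830375 = 5352 - 19105588973/25354830375 = 135679946578027/25354830375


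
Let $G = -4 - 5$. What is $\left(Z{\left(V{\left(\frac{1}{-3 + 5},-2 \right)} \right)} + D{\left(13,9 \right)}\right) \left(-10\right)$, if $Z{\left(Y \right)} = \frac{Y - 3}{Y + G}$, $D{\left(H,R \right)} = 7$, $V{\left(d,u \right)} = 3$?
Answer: $-70$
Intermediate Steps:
$G = -9$
$Z{\left(Y \right)} = \frac{-3 + Y}{-9 + Y}$ ($Z{\left(Y \right)} = \frac{Y - 3}{Y - 9} = \frac{-3 + Y}{-9 + Y}$)
$\left(Z{\left(V{\left(\frac{1}{-3 + 5},-2 \right)} \right)} + D{\left(13,9 \right)}\right) \left(-10\right) = \left(\frac{-3 + 3}{-9 + 3} + 7\right) \left(-10\right) = \left(\frac{1}{-6} \cdot 0 + 7\right) \left(-10\right) = \left(\left(- \frac{1}{6}\right) 0 + 7\right) \left(-10\right) = \left(0 + 7\right) \left(-10\right) = 7 \left(-10\right) = -70$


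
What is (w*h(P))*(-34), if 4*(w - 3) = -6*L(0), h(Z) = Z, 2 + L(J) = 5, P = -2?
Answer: -102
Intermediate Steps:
L(J) = 3 (L(J) = -2 + 5 = 3)
w = -3/2 (w = 3 + (-6*3)/4 = 3 + (¼)*(-18) = 3 - 9/2 = -3/2 ≈ -1.5000)
(w*h(P))*(-34) = -3/2*(-2)*(-34) = 3*(-34) = -102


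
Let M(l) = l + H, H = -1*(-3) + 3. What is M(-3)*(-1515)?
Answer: -4545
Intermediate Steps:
H = 6 (H = 3 + 3 = 6)
M(l) = 6 + l (M(l) = l + 6 = 6 + l)
M(-3)*(-1515) = (6 - 3)*(-1515) = 3*(-1515) = -4545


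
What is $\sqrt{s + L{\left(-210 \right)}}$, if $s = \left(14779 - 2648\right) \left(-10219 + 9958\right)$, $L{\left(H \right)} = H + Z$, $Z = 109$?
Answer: $2 i \sqrt{791573} \approx 1779.4 i$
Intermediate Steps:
$L{\left(H \right)} = 109 + H$ ($L{\left(H \right)} = H + 109 = 109 + H$)
$s = -3166191$ ($s = 12131 \left(-261\right) = -3166191$)
$\sqrt{s + L{\left(-210 \right)}} = \sqrt{-3166191 + \left(109 - 210\right)} = \sqrt{-3166191 - 101} = \sqrt{-3166292} = 2 i \sqrt{791573}$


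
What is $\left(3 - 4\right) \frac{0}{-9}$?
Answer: $0$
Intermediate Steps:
$\left(3 - 4\right) \frac{0}{-9} = - \frac{0 \left(-1\right)}{9} = \left(-1\right) 0 = 0$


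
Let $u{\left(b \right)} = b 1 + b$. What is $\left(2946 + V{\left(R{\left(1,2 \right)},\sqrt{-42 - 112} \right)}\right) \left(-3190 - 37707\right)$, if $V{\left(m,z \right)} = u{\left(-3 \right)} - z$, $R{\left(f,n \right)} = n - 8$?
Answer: $-120237180 + 40897 i \sqrt{154} \approx -1.2024 \cdot 10^{8} + 5.0752 \cdot 10^{5} i$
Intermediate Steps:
$R{\left(f,n \right)} = -8 + n$
$u{\left(b \right)} = 2 b$ ($u{\left(b \right)} = b + b = 2 b$)
$V{\left(m,z \right)} = -6 - z$ ($V{\left(m,z \right)} = 2 \left(-3\right) - z = -6 - z$)
$\left(2946 + V{\left(R{\left(1,2 \right)},\sqrt{-42 - 112} \right)}\right) \left(-3190 - 37707\right) = \left(2946 - \left(6 + \sqrt{-42 - 112}\right)\right) \left(-3190 - 37707\right) = \left(2946 - \left(6 + \sqrt{-154}\right)\right) \left(-40897\right) = \left(2946 - \left(6 + i \sqrt{154}\right)\right) \left(-40897\right) = \left(2940 - i \sqrt{154}\right) \left(-40897\right) = -120237180 + 40897 i \sqrt{154}$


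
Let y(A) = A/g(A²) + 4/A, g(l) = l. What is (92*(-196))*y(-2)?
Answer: 45080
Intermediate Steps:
y(A) = 5/A (y(A) = A/(A²) + 4/A = A/A² + 4/A = 1/A + 4/A = 5/A)
(92*(-196))*y(-2) = (92*(-196))*(5/(-2)) = -90160*(-1)/2 = -18032*(-5/2) = 45080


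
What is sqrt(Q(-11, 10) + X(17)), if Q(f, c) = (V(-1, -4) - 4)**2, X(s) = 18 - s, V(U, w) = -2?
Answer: sqrt(37) ≈ 6.0828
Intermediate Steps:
Q(f, c) = 36 (Q(f, c) = (-2 - 4)**2 = (-6)**2 = 36)
sqrt(Q(-11, 10) + X(17)) = sqrt(36 + (18 - 1*17)) = sqrt(36 + (18 - 17)) = sqrt(36 + 1) = sqrt(37)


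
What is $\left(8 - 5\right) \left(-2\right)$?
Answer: $-6$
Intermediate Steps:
$\left(8 - 5\right) \left(-2\right) = 3 \left(-2\right) = -6$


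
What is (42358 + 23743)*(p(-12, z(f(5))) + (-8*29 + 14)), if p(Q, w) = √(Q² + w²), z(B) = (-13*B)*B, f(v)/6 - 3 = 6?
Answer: -14410018 + 793212*√9979282 ≈ 2.4913e+9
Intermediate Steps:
f(v) = 54 (f(v) = 18 + 6*6 = 18 + 36 = 54)
z(B) = -13*B²
(42358 + 23743)*(p(-12, z(f(5))) + (-8*29 + 14)) = (42358 + 23743)*(√((-12)² + (-13*54²)²) + (-8*29 + 14)) = 66101*(√(144 + (-13*2916)²) + (-232 + 14)) = 66101*(√(144 + (-37908)²) - 218) = 66101*(√(144 + 1437016464) - 218) = 66101*(√1437016608 - 218) = 66101*(12*√9979282 - 218) = 66101*(-218 + 12*√9979282) = -14410018 + 793212*√9979282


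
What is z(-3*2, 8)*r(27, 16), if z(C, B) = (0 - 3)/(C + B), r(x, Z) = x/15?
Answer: -27/10 ≈ -2.7000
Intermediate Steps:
r(x, Z) = x/15 (r(x, Z) = x*(1/15) = x/15)
z(C, B) = -3/(B + C)
z(-3*2, 8)*r(27, 16) = (-3/(8 - 3*2))*((1/15)*27) = -3/(8 - 6)*(9/5) = -3/2*(9/5) = -3*½*(9/5) = -3/2*9/5 = -27/10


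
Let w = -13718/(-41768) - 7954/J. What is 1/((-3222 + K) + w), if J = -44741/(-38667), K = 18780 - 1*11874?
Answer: -934371044/2980497224497 ≈ -0.00031349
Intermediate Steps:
K = 6906 (K = 18780 - 11874 = 6906)
J = 44741/38667 (J = -44741*(-1/38667) = 44741/38667 ≈ 1.1571)
w = -6422720150593/934371044 (w = -13718/(-41768) - 7954/44741/38667 = -13718*(-1/41768) - 7954*38667/44741 = 6859/20884 - 307557318/44741 = -6422720150593/934371044 ≈ -6873.8)
1/((-3222 + K) + w) = 1/((-3222 + 6906) - 6422720150593/934371044) = 1/(3684 - 6422720150593/934371044) = 1/(-2980497224497/934371044) = -934371044/2980497224497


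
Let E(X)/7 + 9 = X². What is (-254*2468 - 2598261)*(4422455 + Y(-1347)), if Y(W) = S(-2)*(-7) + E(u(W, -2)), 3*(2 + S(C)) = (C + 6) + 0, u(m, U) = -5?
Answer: -42790145481095/3 ≈ -1.4263e+13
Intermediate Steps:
S(C) = C/3 (S(C) = -2 + ((C + 6) + 0)/3 = -2 + ((6 + C) + 0)/3 = -2 + (6 + C)/3 = -2 + (2 + C/3) = C/3)
E(X) = -63 + 7*X²
Y(W) = 350/3 (Y(W) = ((⅓)*(-2))*(-7) + (-63 + 7*(-5)²) = -⅔*(-7) + (-63 + 7*25) = 14/3 + (-63 + 175) = 14/3 + 112 = 350/3)
(-254*2468 - 2598261)*(4422455 + Y(-1347)) = (-254*2468 - 2598261)*(4422455 + 350/3) = (-626872 - 2598261)*(13267715/3) = -3225133*13267715/3 = -42790145481095/3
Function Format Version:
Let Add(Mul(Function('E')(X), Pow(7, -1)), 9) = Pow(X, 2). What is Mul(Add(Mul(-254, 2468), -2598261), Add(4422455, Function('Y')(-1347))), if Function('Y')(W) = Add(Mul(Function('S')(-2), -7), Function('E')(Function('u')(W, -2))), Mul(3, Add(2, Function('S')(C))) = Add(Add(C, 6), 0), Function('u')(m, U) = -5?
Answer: Rational(-42790145481095, 3) ≈ -1.4263e+13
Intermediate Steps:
Function('S')(C) = Mul(Rational(1, 3), C) (Function('S')(C) = Add(-2, Mul(Rational(1, 3), Add(Add(C, 6), 0))) = Add(-2, Mul(Rational(1, 3), Add(Add(6, C), 0))) = Add(-2, Mul(Rational(1, 3), Add(6, C))) = Add(-2, Add(2, Mul(Rational(1, 3), C))) = Mul(Rational(1, 3), C))
Function('E')(X) = Add(-63, Mul(7, Pow(X, 2)))
Function('Y')(W) = Rational(350, 3) (Function('Y')(W) = Add(Mul(Mul(Rational(1, 3), -2), -7), Add(-63, Mul(7, Pow(-5, 2)))) = Add(Mul(Rational(-2, 3), -7), Add(-63, Mul(7, 25))) = Add(Rational(14, 3), Add(-63, 175)) = Add(Rational(14, 3), 112) = Rational(350, 3))
Mul(Add(Mul(-254, 2468), -2598261), Add(4422455, Function('Y')(-1347))) = Mul(Add(Mul(-254, 2468), -2598261), Add(4422455, Rational(350, 3))) = Mul(Add(-626872, -2598261), Rational(13267715, 3)) = Mul(-3225133, Rational(13267715, 3)) = Rational(-42790145481095, 3)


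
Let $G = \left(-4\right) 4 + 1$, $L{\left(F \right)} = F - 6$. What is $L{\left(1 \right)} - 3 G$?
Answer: $40$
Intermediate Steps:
$L{\left(F \right)} = -6 + F$ ($L{\left(F \right)} = F - 6 = -6 + F$)
$G = -15$ ($G = -16 + 1 = -15$)
$L{\left(1 \right)} - 3 G = \left(-6 + 1\right) - -45 = -5 + 45 = 40$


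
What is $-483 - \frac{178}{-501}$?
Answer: $- \frac{241805}{501} \approx -482.64$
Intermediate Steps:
$-483 - \frac{178}{-501} = -483 - 178 \left(- \frac{1}{501}\right) = -483 - - \frac{178}{501} = -483 + \frac{178}{501} = - \frac{241805}{501}$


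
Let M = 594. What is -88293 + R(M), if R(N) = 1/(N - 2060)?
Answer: -129437539/1466 ≈ -88293.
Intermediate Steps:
R(N) = 1/(-2060 + N)
-88293 + R(M) = -88293 + 1/(-2060 + 594) = -88293 + 1/(-1466) = -88293 - 1/1466 = -129437539/1466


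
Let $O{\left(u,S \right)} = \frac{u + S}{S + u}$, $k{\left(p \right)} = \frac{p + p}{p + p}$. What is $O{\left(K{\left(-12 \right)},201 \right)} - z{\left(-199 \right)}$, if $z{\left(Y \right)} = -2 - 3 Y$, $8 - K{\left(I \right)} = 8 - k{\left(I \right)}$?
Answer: $-594$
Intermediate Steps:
$k{\left(p \right)} = 1$ ($k{\left(p \right)} = \frac{2 p}{2 p} = 2 p \frac{1}{2 p} = 1$)
$K{\left(I \right)} = 1$ ($K{\left(I \right)} = 8 - \left(8 - 1\right) = 8 - 7 = 1$)
$O{\left(u,S \right)} = 1$ ($O{\left(u,S \right)} = \frac{S + u}{S + u} = 1$)
$O{\left(K{\left(-12 \right)},201 \right)} - z{\left(-199 \right)} = 1 - \left(-2 - -597\right) = 1 - \left(-2 + 597\right) = 1 - 595 = -594$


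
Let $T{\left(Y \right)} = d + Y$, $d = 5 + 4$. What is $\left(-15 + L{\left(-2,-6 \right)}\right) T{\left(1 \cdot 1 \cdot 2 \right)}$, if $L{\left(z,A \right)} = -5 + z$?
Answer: $-242$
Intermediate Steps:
$d = 9$
$T{\left(Y \right)} = 9 + Y$
$\left(-15 + L{\left(-2,-6 \right)}\right) T{\left(1 \cdot 1 \cdot 2 \right)} = \left(-15 - 7\right) \left(9 + 1 \cdot 1 \cdot 2\right) = \left(-15 - 7\right) \left(9 + 1 \cdot 2\right) = - 22 \left(9 + 2\right) = \left(-22\right) 11 = -242$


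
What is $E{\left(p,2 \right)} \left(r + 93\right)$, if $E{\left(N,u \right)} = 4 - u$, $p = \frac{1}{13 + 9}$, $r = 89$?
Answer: $364$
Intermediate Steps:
$p = \frac{1}{22} \approx 0.045455$
$E{\left(p,2 \right)} \left(r + 93\right) = \left(4 - 2\right) \left(89 + 93\right) = \left(4 - 2\right) 182 = 2 \cdot 182 = 364$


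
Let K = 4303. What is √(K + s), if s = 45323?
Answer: 3*√5514 ≈ 222.77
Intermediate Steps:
√(K + s) = √(4303 + 45323) = √49626 = 3*√5514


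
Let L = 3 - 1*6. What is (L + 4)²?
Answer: 1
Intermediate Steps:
L = -3 (L = 3 - 6 = -3)
(L + 4)² = (-3 + 4)² = 1² = 1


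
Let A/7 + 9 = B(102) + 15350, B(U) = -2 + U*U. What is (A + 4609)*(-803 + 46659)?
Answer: 8474647360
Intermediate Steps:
B(U) = -2 + U²
A = 180201 (A = -63 + 7*((-2 + 102²) + 15350) = -63 + 7*((-2 + 10404) + 15350) = -63 + 7*(10402 + 15350) = -63 + 7*25752 = -63 + 180264 = 180201)
(A + 4609)*(-803 + 46659) = (180201 + 4609)*(-803 + 46659) = 184810*45856 = 8474647360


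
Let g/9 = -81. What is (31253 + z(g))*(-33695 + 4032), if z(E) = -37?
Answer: -925960208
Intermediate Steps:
g = -729 (g = 9*(-81) = -729)
(31253 + z(g))*(-33695 + 4032) = (31253 - 37)*(-33695 + 4032) = 31216*(-29663) = -925960208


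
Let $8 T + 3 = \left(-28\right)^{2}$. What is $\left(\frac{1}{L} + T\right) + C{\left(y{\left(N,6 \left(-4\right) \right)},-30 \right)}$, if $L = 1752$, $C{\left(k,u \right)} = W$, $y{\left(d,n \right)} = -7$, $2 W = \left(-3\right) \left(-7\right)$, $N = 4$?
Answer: $\frac{47359}{438} \approx 108.13$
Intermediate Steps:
$W = \frac{21}{2}$ ($W = \frac{\left(-3\right) \left(-7\right)}{2} = \frac{1}{2} \cdot 21 = \frac{21}{2} \approx 10.5$)
$C{\left(k,u \right)} = \frac{21}{2}$
$T = \frac{781}{8}$ ($T = - \frac{3}{8} + \frac{\left(-28\right)^{2}}{8} = - \frac{3}{8} + \frac{1}{8} \cdot 784 = - \frac{3}{8} + 98 = \frac{781}{8} \approx 97.625$)
$\left(\frac{1}{L} + T\right) + C{\left(y{\left(N,6 \left(-4\right) \right)},-30 \right)} = \left(\frac{1}{1752} + \frac{781}{8}\right) + \frac{21}{2} = \frac{21380}{219} + \frac{21}{2} = \frac{47359}{438}$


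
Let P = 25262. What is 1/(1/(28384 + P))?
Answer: 53646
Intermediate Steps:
1/(1/(28384 + P)) = 1/(1/(28384 + 25262)) = 1/(1/53646) = 53646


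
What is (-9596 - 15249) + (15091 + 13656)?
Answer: 3902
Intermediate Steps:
(-9596 - 15249) + (15091 + 13656) = -24845 + 28747 = 3902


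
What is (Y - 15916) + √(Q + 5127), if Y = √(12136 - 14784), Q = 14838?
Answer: -15916 + 11*√165 + 2*I*√662 ≈ -15775.0 + 51.459*I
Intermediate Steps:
Y = 2*I*√662 (Y = √(-2648) = 2*I*√662 ≈ 51.459*I)
(Y - 15916) + √(Q + 5127) = (2*I*√662 - 15916) + √(14838 + 5127) = (-15916 + 2*I*√662) + √19965 = (-15916 + 2*I*√662) + 11*√165 = -15916 + 11*√165 + 2*I*√662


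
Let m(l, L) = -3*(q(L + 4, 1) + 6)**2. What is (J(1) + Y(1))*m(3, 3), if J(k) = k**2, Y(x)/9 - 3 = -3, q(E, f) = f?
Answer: -147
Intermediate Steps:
Y(x) = 0 (Y(x) = 27 + 9*(-3) = 27 - 27 = 0)
m(l, L) = -147 (m(l, L) = -3*(1 + 6)**2 = -3*7**2 = -3*49 = -147)
(J(1) + Y(1))*m(3, 3) = (1**2 + 0)*(-147) = (1 + 0)*(-147) = 1*(-147) = -147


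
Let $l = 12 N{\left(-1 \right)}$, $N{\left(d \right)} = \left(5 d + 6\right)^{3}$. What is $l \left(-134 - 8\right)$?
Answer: $-1704$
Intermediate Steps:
$N{\left(d \right)} = \left(6 + 5 d\right)^{3}$
$l = 12$ ($l = 12 \left(6 + 5 \left(-1\right)\right)^{3} = 12 \left(6 - 5\right)^{3} = 12 \cdot 1^{3} = 12 \cdot 1 = 12$)
$l \left(-134 - 8\right) = 12 \left(-134 - 8\right) = 12 \left(-142\right) = -1704$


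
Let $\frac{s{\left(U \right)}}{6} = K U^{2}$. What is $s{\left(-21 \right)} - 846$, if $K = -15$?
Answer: $-40536$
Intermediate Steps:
$s{\left(U \right)} = - 90 U^{2}$ ($s{\left(U \right)} = 6 \left(- 15 U^{2}\right) = - 90 U^{2}$)
$s{\left(-21 \right)} - 846 = - 90 \left(-21\right)^{2} - 846 = \left(-90\right) 441 - 846 = -39690 - 846 = -40536$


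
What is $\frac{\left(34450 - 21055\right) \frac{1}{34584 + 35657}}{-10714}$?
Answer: $- \frac{13395}{752562074} \approx -1.7799 \cdot 10^{-5}$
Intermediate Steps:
$\frac{\left(34450 - 21055\right) \frac{1}{34584 + 35657}}{-10714} = \frac{13395}{70241} \left(- \frac{1}{10714}\right) = - \frac{13395}{752562074}$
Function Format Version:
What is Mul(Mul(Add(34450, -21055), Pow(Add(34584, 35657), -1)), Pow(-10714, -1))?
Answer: Rational(-13395, 752562074) ≈ -1.7799e-5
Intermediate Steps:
Mul(Mul(Add(34450, -21055), Pow(Add(34584, 35657), -1)), Pow(-10714, -1)) = Mul(Mul(13395, Pow(70241, -1)), Rational(-1, 10714)) = Mul(Mul(13395, Rational(1, 70241)), Rational(-1, 10714)) = Mul(Rational(13395, 70241), Rational(-1, 10714)) = Rational(-13395, 752562074)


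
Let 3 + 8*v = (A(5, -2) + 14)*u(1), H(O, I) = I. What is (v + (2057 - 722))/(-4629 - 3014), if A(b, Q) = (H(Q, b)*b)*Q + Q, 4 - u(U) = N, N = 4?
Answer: -10677/61144 ≈ -0.17462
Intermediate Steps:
u(U) = 0 (u(U) = 4 - 1*4 = 4 - 4 = 0)
A(b, Q) = Q + Q*b² (A(b, Q) = (b*b)*Q + Q = b²*Q + Q = Q*b² + Q = Q + Q*b²)
v = -3/8 (v = -3/8 + ((-2*(1 + 5²) + 14)*0)/8 = -3/8 + ((-2*(1 + 25) + 14)*0)/8 = -3/8 + ((-2*26 + 14)*0)/8 = -3/8 + ((-52 + 14)*0)/8 = -3/8 + (-38*0)/8 = -3/8 + (⅛)*0 = -3/8 + 0 = -3/8 ≈ -0.37500)
(v + (2057 - 722))/(-4629 - 3014) = (-3/8 + (2057 - 722))/(-4629 - 3014) = (-3/8 + 1335)/(-7643) = (10677/8)*(-1/7643) = -10677/61144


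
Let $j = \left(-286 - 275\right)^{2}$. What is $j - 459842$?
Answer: $-145121$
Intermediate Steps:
$j = 314721$ ($j = \left(-561\right)^{2} = 314721$)
$j - 459842 = 314721 - 459842 = -145121$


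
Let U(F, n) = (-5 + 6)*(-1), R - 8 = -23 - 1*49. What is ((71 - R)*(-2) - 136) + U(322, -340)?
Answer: -407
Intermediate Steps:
R = -64 (R = 8 + (-23 - 1*49) = 8 + (-23 - 49) = 8 - 72 = -64)
U(F, n) = -1 (U(F, n) = 1*(-1) = -1)
((71 - R)*(-2) - 136) + U(322, -340) = ((71 - 1*(-64))*(-2) - 136) - 1 = ((71 + 64)*(-2) - 136) - 1 = (135*(-2) - 136) - 1 = (-270 - 136) - 1 = -406 - 1 = -407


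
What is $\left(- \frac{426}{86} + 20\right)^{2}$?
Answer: $\frac{418609}{1849} \approx 226.4$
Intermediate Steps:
$\left(- \frac{426}{86} + 20\right)^{2} = \left(\left(-426\right) \frac{1}{86} + 20\right)^{2} = \left(- \frac{213}{43} + 20\right)^{2} = \left(\frac{647}{43}\right)^{2} = \frac{418609}{1849}$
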